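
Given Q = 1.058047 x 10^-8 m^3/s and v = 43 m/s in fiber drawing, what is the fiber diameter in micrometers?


Cross-sectional area from continuity:
  A = Q / v = 1.058047 x 10^-8 / 43 = 2.460574 x 10^-10 m^2
Diameter from circular cross-section:
  d = sqrt(4A / pi) * 10^6 (m -> um)
  d = sqrt(4 * 2.460574 x 10^-10 / pi) * 10^6 = 17.7 um

17.7 um


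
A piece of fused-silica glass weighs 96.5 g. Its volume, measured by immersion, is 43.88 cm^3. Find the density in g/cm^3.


Use the definition of density:
  rho = mass / volume
  rho = 96.5 / 43.88 = 2.199 g/cm^3

2.199 g/cm^3


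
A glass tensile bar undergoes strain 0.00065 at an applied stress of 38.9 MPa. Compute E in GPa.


Young's modulus: E = stress / strain
  E = 38.9 MPa / 0.00065 = 59846.15 MPa
Convert to GPa: 59846.15 / 1000 = 59.85 GPa

59.85 GPa


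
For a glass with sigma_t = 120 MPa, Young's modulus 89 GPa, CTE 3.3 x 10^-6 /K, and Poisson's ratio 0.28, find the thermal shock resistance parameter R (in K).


Thermal shock resistance: R = sigma * (1 - nu) / (E * alpha)
  Numerator = 120 * (1 - 0.28) = 86.4
  Denominator = 89 * 1000 * (3.3 x 10^-6) = 0.2937
  R = 86.4 / 0.2937 = 294.2 K

294.2 K


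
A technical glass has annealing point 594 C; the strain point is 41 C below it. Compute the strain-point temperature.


Strain point = annealing point - difference:
  T_strain = 594 - 41 = 553 C

553 C


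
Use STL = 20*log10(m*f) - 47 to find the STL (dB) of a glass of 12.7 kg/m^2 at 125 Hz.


Mass law: STL = 20 * log10(m * f) - 47
  m * f = 12.7 * 125 = 1587.5
  log10(1587.5) = 3.20071
  STL = 20 * 3.20071 - 47 = 64.0142 - 47 = 17.0 dB

17.0 dB


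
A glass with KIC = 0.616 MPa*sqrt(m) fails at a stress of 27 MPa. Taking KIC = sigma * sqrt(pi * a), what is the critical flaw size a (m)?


Rearrange KIC = sigma * sqrt(pi * a):
  sqrt(pi * a) = KIC / sigma
  sqrt(pi * a) = 0.616 / 27 = 0.022815
  a = (KIC / sigma)^2 / pi
  a = 0.022815^2 / pi = 0.0001657 m

0.0001657 m


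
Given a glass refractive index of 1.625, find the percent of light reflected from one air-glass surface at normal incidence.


Fresnel reflectance at normal incidence:
  R = ((n - 1)/(n + 1))^2
  (n - 1)/(n + 1) = (1.625 - 1)/(1.625 + 1) = 0.238095
  R = 0.238095^2 = 0.0566892
  R(%) = 0.0566892 * 100 = 5.669%

5.669%


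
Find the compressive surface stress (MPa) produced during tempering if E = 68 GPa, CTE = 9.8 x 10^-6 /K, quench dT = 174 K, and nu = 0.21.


Tempering stress: sigma = E * alpha * dT / (1 - nu)
  E (MPa) = 68 * 1000 = 68000
  Numerator = 68000 * (9.8 x 10^-6) * 174 = 115.9536
  Denominator = 1 - 0.21 = 0.79
  sigma = 115.9536 / 0.79 = 146.8 MPa

146.8 MPa


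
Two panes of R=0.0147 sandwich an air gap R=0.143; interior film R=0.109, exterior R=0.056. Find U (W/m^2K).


Total thermal resistance (series):
  R_total = R_in + R_glass + R_air + R_glass + R_out
  R_total = 0.109 + 0.0147 + 0.143 + 0.0147 + 0.056 = 0.3374 m^2K/W
U-value = 1 / R_total = 1 / 0.3374 = 2.964 W/m^2K

2.964 W/m^2K


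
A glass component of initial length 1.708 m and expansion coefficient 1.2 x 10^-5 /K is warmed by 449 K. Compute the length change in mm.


Thermal expansion formula: dL = alpha * L0 * dT
  dL = (1.2 x 10^-5) * 1.708 * 449 = 0.0092027 m
Convert to mm: 0.0092027 * 1000 = 9.2027 mm

9.2027 mm


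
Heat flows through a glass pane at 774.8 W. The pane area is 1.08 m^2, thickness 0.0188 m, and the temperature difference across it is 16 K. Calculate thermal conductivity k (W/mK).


Fourier's law rearranged: k = Q * t / (A * dT)
  Numerator = 774.8 * 0.0188 = 14.56624
  Denominator = 1.08 * 16 = 17.28
  k = 14.56624 / 17.28 = 0.843 W/mK

0.843 W/mK


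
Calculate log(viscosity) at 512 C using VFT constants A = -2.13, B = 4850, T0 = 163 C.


VFT equation: log(eta) = A + B / (T - T0)
  T - T0 = 512 - 163 = 349
  B / (T - T0) = 4850 / 349 = 13.897
  log(eta) = -2.13 + 13.897 = 11.767

11.767


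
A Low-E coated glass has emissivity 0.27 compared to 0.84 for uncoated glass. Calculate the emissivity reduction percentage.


Percentage reduction = (1 - coated/uncoated) * 100
  Ratio = 0.27 / 0.84 = 0.3214
  Reduction = (1 - 0.3214) * 100 = 67.9%

67.9%


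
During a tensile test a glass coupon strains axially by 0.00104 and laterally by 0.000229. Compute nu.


Poisson's ratio: nu = lateral strain / axial strain
  nu = 0.000229 / 0.00104 = 0.2202

0.2202


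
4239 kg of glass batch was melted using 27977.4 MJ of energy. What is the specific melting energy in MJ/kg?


Rearrange E = m * s for s:
  s = E / m
  s = 27977.4 / 4239 = 6.6 MJ/kg

6.6 MJ/kg


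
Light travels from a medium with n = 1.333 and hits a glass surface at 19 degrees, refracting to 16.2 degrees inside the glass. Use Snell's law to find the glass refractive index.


Apply Snell's law: n1 * sin(theta1) = n2 * sin(theta2)
  n2 = n1 * sin(theta1) / sin(theta2)
  sin(19) = 0.325568
  sin(16.2) = 0.278991
  n2 = 1.333 * 0.325568 / 0.278991 = 1.5555

1.5555


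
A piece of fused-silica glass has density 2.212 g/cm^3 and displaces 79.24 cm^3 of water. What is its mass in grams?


Rearrange rho = m / V:
  m = rho * V
  m = 2.212 * 79.24 = 175.279 g

175.279 g


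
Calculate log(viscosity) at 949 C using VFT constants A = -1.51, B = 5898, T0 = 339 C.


VFT equation: log(eta) = A + B / (T - T0)
  T - T0 = 949 - 339 = 610
  B / (T - T0) = 5898 / 610 = 9.669
  log(eta) = -1.51 + 9.669 = 8.159

8.159


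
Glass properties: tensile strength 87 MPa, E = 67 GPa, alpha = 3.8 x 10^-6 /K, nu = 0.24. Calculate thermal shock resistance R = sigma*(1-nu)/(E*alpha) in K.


Thermal shock resistance: R = sigma * (1 - nu) / (E * alpha)
  Numerator = 87 * (1 - 0.24) = 66.12
  Denominator = 67 * 1000 * (3.8 x 10^-6) = 0.2546
  R = 66.12 / 0.2546 = 259.7 K

259.7 K


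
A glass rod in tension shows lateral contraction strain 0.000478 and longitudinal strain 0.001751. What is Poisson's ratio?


Poisson's ratio: nu = lateral strain / axial strain
  nu = 0.000478 / 0.001751 = 0.273

0.273


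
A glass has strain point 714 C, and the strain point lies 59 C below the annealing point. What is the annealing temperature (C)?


T_anneal = T_strain + gap:
  T_anneal = 714 + 59 = 773 C

773 C


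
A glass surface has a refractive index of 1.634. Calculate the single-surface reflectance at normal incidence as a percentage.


Fresnel reflectance at normal incidence:
  R = ((n - 1)/(n + 1))^2
  (n - 1)/(n + 1) = (1.634 - 1)/(1.634 + 1) = 0.240699
  R = 0.240699^2 = 0.057936
  R(%) = 0.057936 * 100 = 5.794%

5.794%


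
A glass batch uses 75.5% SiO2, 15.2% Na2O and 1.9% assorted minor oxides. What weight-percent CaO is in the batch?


Pieces sum to 100%:
  CaO = 100 - (SiO2 + Na2O + others)
  CaO = 100 - (75.5 + 15.2 + 1.9) = 7.4%

7.4%


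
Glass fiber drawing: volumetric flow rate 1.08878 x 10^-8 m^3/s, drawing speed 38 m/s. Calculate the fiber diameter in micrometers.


Cross-sectional area from continuity:
  A = Q / v = 1.08878 x 10^-8 / 38 = 2.865211 x 10^-10 m^2
Diameter from circular cross-section:
  d = sqrt(4A / pi) * 10^6 (m -> um)
  d = sqrt(4 * 2.865211 x 10^-10 / pi) * 10^6 = 19.1 um

19.1 um


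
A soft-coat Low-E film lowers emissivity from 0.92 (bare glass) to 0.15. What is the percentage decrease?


Percentage reduction = (1 - coated/uncoated) * 100
  Ratio = 0.15 / 0.92 = 0.163
  Reduction = (1 - 0.163) * 100 = 83.7%

83.7%


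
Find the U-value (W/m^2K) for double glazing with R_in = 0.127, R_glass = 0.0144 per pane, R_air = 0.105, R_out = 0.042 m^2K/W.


Total thermal resistance (series):
  R_total = R_in + R_glass + R_air + R_glass + R_out
  R_total = 0.127 + 0.0144 + 0.105 + 0.0144 + 0.042 = 0.3028 m^2K/W
U-value = 1 / R_total = 1 / 0.3028 = 3.303 W/m^2K

3.303 W/m^2K


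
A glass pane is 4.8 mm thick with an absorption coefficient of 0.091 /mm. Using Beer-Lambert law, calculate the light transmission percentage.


Beer-Lambert law: T = exp(-alpha * thickness)
  exponent = -0.091 * 4.8 = -0.4368
  T = exp(-0.4368) = 0.6461
  Percentage = 0.6461 * 100 = 64.61%

64.61%


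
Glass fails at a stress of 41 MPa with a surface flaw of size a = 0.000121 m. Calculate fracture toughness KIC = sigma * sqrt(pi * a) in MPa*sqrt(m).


Fracture toughness: KIC = sigma * sqrt(pi * a)
  pi * a = pi * 0.000121 = 0.000380133
  sqrt(pi * a) = 0.019497
  KIC = 41 * 0.019497 = 0.799 MPa*sqrt(m)

0.799 MPa*sqrt(m)


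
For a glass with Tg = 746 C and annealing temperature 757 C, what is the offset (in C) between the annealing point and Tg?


Offset = T_anneal - Tg:
  offset = 757 - 746 = 11 C

11 C


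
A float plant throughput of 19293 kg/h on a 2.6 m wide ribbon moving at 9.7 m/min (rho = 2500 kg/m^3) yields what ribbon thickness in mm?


Ribbon cross-section from mass balance:
  Volume rate = throughput / density = 19293 / 2500 = 7.7172 m^3/h
  thickness = volume rate / (speed * 60 * width), i.e.
  thickness = throughput / (60 * speed * width * density) * 1000
  thickness = 19293 / (60 * 9.7 * 2.6 * 2500) * 1000 = 5.1 mm

5.1 mm


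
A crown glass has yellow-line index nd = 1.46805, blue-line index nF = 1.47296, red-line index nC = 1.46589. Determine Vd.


Abbe number formula: Vd = (nd - 1) / (nF - nC)
  nd - 1 = 1.46805 - 1 = 0.46805
  nF - nC = 1.47296 - 1.46589 = 0.00707
  Vd = 0.46805 / 0.00707 = 66.2

66.2


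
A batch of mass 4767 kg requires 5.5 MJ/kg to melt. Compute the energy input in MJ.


Total energy = mass * specific energy
  E = 4767 * 5.5 = 26218.5 MJ

26218.5 MJ


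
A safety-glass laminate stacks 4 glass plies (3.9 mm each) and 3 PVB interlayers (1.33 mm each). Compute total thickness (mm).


Total thickness = glass contribution + PVB contribution
  Glass: 4 * 3.9 = 15.6 mm
  PVB: 3 * 1.33 = 3.99 mm
  Total = 15.6 + 3.99 = 19.59 mm

19.59 mm


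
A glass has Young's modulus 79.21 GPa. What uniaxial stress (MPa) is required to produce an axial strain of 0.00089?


Rearrange E = sigma / epsilon:
  sigma = E * epsilon
  E (MPa) = 79.21 * 1000 = 79210
  sigma = 79210 * 0.00089 = 70.5 MPa

70.5 MPa


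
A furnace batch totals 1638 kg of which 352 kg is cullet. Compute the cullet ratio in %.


Cullet ratio = (cullet mass / total batch mass) * 100
  Ratio = 352 / 1638 * 100 = 21.49%

21.49%


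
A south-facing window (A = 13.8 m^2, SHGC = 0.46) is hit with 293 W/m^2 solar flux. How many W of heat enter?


Solar heat gain: Q = Area * SHGC * Irradiance
  Q = 13.8 * 0.46 * 293 = 1860 W

1860 W


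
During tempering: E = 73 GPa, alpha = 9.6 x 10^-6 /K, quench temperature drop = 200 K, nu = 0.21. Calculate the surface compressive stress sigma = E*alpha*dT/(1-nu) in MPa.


Tempering stress: sigma = E * alpha * dT / (1 - nu)
  E (MPa) = 73 * 1000 = 73000
  Numerator = 73000 * (9.6 x 10^-6) * 200 = 140.16
  Denominator = 1 - 0.21 = 0.79
  sigma = 140.16 / 0.79 = 177.4 MPa

177.4 MPa


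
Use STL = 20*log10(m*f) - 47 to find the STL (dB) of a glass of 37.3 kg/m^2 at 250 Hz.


Mass law: STL = 20 * log10(m * f) - 47
  m * f = 37.3 * 250 = 9325
  log10(9325) = 3.96965
  STL = 20 * 3.96965 - 47 = 79.393 - 47 = 32.4 dB

32.4 dB


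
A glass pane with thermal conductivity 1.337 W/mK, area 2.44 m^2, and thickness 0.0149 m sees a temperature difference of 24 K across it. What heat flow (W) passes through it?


Fourier's law: Q = k * A * dT / t
  Q = 1.337 * 2.44 * 24 / 0.0149
  Q = 78.29472 / 0.0149 = 5254.7 W

5254.7 W


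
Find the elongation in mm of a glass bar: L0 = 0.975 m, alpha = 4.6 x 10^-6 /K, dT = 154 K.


Thermal expansion formula: dL = alpha * L0 * dT
  dL = (4.6 x 10^-6) * 0.975 * 154 = 0.00069069 m
Convert to mm: 0.00069069 * 1000 = 0.6907 mm

0.6907 mm


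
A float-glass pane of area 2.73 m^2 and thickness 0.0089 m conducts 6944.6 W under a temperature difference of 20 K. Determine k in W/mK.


Fourier's law rearranged: k = Q * t / (A * dT)
  Numerator = 6944.6 * 0.0089 = 61.80694
  Denominator = 2.73 * 20 = 54.6
  k = 61.80694 / 54.6 = 1.132 W/mK

1.132 W/mK


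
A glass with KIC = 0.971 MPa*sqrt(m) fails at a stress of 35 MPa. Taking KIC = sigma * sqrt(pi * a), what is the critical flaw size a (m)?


Rearrange KIC = sigma * sqrt(pi * a):
  sqrt(pi * a) = KIC / sigma
  sqrt(pi * a) = 0.971 / 35 = 0.027743
  a = (KIC / sigma)^2 / pi
  a = 0.027743^2 / pi = 0.000245 m

0.000245 m


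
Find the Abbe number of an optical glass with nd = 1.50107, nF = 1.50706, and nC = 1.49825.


Abbe number formula: Vd = (nd - 1) / (nF - nC)
  nd - 1 = 1.50107 - 1 = 0.50107
  nF - nC = 1.50706 - 1.49825 = 0.00881
  Vd = 0.50107 / 0.00881 = 56.88

56.88


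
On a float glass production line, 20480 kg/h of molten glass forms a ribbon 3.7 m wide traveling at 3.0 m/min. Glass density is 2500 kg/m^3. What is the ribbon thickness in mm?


Ribbon cross-section from mass balance:
  Volume rate = throughput / density = 20480 / 2500 = 8.192 m^3/h
  thickness = volume rate / (speed * 60 * width), i.e.
  thickness = throughput / (60 * speed * width * density) * 1000
  thickness = 20480 / (60 * 3.0 * 3.7 * 2500) * 1000 = 12.3 mm

12.3 mm


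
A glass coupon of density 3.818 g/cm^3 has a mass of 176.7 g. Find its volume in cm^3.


Rearrange rho = m / V:
  V = m / rho
  V = 176.7 / 3.818 = 46.281 cm^3

46.281 cm^3


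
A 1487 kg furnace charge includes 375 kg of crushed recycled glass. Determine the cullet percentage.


Cullet ratio = (cullet mass / total batch mass) * 100
  Ratio = 375 / 1487 * 100 = 25.22%

25.22%


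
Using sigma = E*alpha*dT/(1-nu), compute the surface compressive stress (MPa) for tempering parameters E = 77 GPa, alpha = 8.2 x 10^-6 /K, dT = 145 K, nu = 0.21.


Tempering stress: sigma = E * alpha * dT / (1 - nu)
  E (MPa) = 77 * 1000 = 77000
  Numerator = 77000 * (8.2 x 10^-6) * 145 = 91.553
  Denominator = 1 - 0.21 = 0.79
  sigma = 91.553 / 0.79 = 115.9 MPa

115.9 MPa


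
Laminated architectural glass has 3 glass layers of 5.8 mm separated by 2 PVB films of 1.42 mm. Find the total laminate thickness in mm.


Total thickness = glass contribution + PVB contribution
  Glass: 3 * 5.8 = 17.4 mm
  PVB: 2 * 1.42 = 2.84 mm
  Total = 17.4 + 2.84 = 20.24 mm

20.24 mm


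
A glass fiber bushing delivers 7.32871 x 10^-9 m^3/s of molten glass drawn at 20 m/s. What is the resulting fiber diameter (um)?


Cross-sectional area from continuity:
  A = Q / v = 7.32871 x 10^-9 / 20 = 3.664355 x 10^-10 m^2
Diameter from circular cross-section:
  d = sqrt(4A / pi) * 10^6 (m -> um)
  d = sqrt(4 * 3.664355 x 10^-10 / pi) * 10^6 = 21.6 um

21.6 um


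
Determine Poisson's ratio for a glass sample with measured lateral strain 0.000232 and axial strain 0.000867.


Poisson's ratio: nu = lateral strain / axial strain
  nu = 0.000232 / 0.000867 = 0.2676

0.2676


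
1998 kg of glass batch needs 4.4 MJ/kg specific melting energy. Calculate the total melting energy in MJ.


Total energy = mass * specific energy
  E = 1998 * 4.4 = 8791.2 MJ

8791.2 MJ


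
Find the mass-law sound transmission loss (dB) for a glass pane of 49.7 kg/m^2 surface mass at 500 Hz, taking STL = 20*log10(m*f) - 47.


Mass law: STL = 20 * log10(m * f) - 47
  m * f = 49.7 * 500 = 24850
  log10(24850) = 4.39533
  STL = 20 * 4.39533 - 47 = 87.9066 - 47 = 40.9 dB

40.9 dB


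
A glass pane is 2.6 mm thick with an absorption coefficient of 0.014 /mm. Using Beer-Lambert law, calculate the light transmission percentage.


Beer-Lambert law: T = exp(-alpha * thickness)
  exponent = -0.014 * 2.6 = -0.0364
  T = exp(-0.0364) = 0.9643
  Percentage = 0.9643 * 100 = 96.43%

96.43%


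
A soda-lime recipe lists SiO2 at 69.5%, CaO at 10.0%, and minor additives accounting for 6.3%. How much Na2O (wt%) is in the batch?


Pieces sum to 100%:
  Na2O = 100 - (SiO2 + CaO + others)
  Na2O = 100 - (69.5 + 10.0 + 6.3) = 14.2%

14.2%


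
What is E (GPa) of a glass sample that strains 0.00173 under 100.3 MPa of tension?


Young's modulus: E = stress / strain
  E = 100.3 MPa / 0.00173 = 57976.88 MPa
Convert to GPa: 57976.88 / 1000 = 57.98 GPa

57.98 GPa


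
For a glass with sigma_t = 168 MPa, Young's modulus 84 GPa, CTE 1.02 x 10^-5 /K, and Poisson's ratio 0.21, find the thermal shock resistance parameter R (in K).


Thermal shock resistance: R = sigma * (1 - nu) / (E * alpha)
  Numerator = 168 * (1 - 0.21) = 132.72
  Denominator = 84 * 1000 * (1.02 x 10^-5) = 0.8568
  R = 132.72 / 0.8568 = 154.9 K

154.9 K


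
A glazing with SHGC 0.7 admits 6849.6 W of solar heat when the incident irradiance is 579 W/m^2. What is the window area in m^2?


Rearrange Q = Area * SHGC * Irradiance:
  Area = Q / (SHGC * Irradiance)
  Area = 6849.6 / (0.7 * 579) = 16.9 m^2

16.9 m^2


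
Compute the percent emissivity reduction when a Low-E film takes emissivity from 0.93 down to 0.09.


Percentage reduction = (1 - coated/uncoated) * 100
  Ratio = 0.09 / 0.93 = 0.0968
  Reduction = (1 - 0.0968) * 100 = 90.3%

90.3%


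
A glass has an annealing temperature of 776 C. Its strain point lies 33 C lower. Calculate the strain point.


Strain point = annealing point - difference:
  T_strain = 776 - 33 = 743 C

743 C


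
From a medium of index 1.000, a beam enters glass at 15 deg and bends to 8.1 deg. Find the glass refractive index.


Apply Snell's law: n1 * sin(theta1) = n2 * sin(theta2)
  n2 = n1 * sin(theta1) / sin(theta2)
  sin(15) = 0.258819
  sin(8.1) = 0.140901
  n2 = 1.000 * 0.258819 / 0.140901 = 1.8369

1.8369


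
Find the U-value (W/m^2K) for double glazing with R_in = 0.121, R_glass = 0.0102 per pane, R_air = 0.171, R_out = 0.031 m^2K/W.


Total thermal resistance (series):
  R_total = R_in + R_glass + R_air + R_glass + R_out
  R_total = 0.121 + 0.0102 + 0.171 + 0.0102 + 0.031 = 0.3434 m^2K/W
U-value = 1 / R_total = 1 / 0.3434 = 2.912 W/m^2K

2.912 W/m^2K


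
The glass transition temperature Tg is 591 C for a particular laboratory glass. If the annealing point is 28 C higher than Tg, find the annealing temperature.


The annealing temperature is Tg plus the offset:
  T_anneal = 591 + 28 = 619 C

619 C


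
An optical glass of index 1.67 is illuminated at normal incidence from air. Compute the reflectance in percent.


Fresnel reflectance at normal incidence:
  R = ((n - 1)/(n + 1))^2
  (n - 1)/(n + 1) = (1.67 - 1)/(1.67 + 1) = 0.250936
  R = 0.250936^2 = 0.0629689
  R(%) = 0.0629689 * 100 = 6.297%

6.297%


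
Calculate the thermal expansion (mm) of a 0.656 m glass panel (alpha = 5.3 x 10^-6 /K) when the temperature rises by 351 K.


Thermal expansion formula: dL = alpha * L0 * dT
  dL = (5.3 x 10^-6) * 0.656 * 351 = 0.00122036 m
Convert to mm: 0.00122036 * 1000 = 1.2204 mm

1.2204 mm


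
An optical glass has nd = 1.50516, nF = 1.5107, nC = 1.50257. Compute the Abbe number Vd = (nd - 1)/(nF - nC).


Abbe number formula: Vd = (nd - 1) / (nF - nC)
  nd - 1 = 1.50516 - 1 = 0.50516
  nF - nC = 1.5107 - 1.50257 = 0.00813
  Vd = 0.50516 / 0.00813 = 62.14

62.14


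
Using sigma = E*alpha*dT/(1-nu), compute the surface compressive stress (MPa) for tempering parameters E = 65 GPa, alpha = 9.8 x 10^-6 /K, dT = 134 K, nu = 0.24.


Tempering stress: sigma = E * alpha * dT / (1 - nu)
  E (MPa) = 65 * 1000 = 65000
  Numerator = 65000 * (9.8 x 10^-6) * 134 = 85.358
  Denominator = 1 - 0.24 = 0.76
  sigma = 85.358 / 0.76 = 112.3 MPa

112.3 MPa


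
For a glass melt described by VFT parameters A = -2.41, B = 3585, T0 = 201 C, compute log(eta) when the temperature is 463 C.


VFT equation: log(eta) = A + B / (T - T0)
  T - T0 = 463 - 201 = 262
  B / (T - T0) = 3585 / 262 = 13.683
  log(eta) = -2.41 + 13.683 = 11.273

11.273


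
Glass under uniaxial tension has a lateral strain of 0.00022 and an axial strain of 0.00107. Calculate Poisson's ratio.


Poisson's ratio: nu = lateral strain / axial strain
  nu = 0.00022 / 0.00107 = 0.2056

0.2056


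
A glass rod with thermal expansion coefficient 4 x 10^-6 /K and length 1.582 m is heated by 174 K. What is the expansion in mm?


Thermal expansion formula: dL = alpha * L0 * dT
  dL = (4 x 10^-6) * 1.582 * 174 = 0.00110107 m
Convert to mm: 0.00110107 * 1000 = 1.1011 mm

1.1011 mm


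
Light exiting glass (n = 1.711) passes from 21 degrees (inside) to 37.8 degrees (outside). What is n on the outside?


Apply Snell's law: n1 * sin(theta1) = n2 * sin(theta2)
  n2 = n1 * sin(theta1) / sin(theta2)
  sin(21) = 0.358368
  sin(37.8) = 0.612907
  n2 = 1.711 * 0.358368 / 0.612907 = 1.0004

1.0004


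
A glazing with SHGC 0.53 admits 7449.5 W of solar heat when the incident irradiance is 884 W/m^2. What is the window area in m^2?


Rearrange Q = Area * SHGC * Irradiance:
  Area = Q / (SHGC * Irradiance)
  Area = 7449.5 / (0.53 * 884) = 15.9 m^2

15.9 m^2


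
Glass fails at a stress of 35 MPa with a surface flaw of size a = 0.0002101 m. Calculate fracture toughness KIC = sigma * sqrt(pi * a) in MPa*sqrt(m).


Fracture toughness: KIC = sigma * sqrt(pi * a)
  pi * a = pi * 0.0002101 = 0.000660049
  sqrt(pi * a) = 0.025691
  KIC = 35 * 0.025691 = 0.899 MPa*sqrt(m)

0.899 MPa*sqrt(m)


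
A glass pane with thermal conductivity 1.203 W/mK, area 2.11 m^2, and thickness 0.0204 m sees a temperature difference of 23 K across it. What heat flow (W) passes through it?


Fourier's law: Q = k * A * dT / t
  Q = 1.203 * 2.11 * 23 / 0.0204
  Q = 58.38159 / 0.0204 = 2861.8 W

2861.8 W


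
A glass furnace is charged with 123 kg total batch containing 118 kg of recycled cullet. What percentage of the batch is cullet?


Cullet ratio = (cullet mass / total batch mass) * 100
  Ratio = 118 / 123 * 100 = 95.93%

95.93%


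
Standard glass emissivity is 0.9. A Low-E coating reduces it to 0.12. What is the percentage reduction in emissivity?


Percentage reduction = (1 - coated/uncoated) * 100
  Ratio = 0.12 / 0.9 = 0.1333
  Reduction = (1 - 0.1333) * 100 = 86.7%

86.7%


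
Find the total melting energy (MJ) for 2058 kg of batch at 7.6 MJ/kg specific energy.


Total energy = mass * specific energy
  E = 2058 * 7.6 = 15640.8 MJ

15640.8 MJ


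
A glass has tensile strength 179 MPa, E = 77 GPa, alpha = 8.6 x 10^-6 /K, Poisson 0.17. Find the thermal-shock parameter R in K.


Thermal shock resistance: R = sigma * (1 - nu) / (E * alpha)
  Numerator = 179 * (1 - 0.17) = 148.57
  Denominator = 77 * 1000 * (8.6 x 10^-6) = 0.6622
  R = 148.57 / 0.6622 = 224.4 K

224.4 K


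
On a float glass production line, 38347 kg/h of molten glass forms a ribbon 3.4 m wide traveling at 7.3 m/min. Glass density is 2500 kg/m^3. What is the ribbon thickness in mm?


Ribbon cross-section from mass balance:
  Volume rate = throughput / density = 38347 / 2500 = 15.3388 m^3/h
  thickness = volume rate / (speed * 60 * width), i.e.
  thickness = throughput / (60 * speed * width * density) * 1000
  thickness = 38347 / (60 * 7.3 * 3.4 * 2500) * 1000 = 10.3 mm

10.3 mm


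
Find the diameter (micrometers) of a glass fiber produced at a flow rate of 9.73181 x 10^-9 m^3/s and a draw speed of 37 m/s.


Cross-sectional area from continuity:
  A = Q / v = 9.73181 x 10^-9 / 37 = 2.630219 x 10^-10 m^2
Diameter from circular cross-section:
  d = sqrt(4A / pi) * 10^6 (m -> um)
  d = sqrt(4 * 2.630219 x 10^-10 / pi) * 10^6 = 18.3 um

18.3 um


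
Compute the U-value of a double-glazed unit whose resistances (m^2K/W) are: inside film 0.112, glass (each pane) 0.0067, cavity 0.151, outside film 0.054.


Total thermal resistance (series):
  R_total = R_in + R_glass + R_air + R_glass + R_out
  R_total = 0.112 + 0.0067 + 0.151 + 0.0067 + 0.054 = 0.3304 m^2K/W
U-value = 1 / R_total = 1 / 0.3304 = 3.027 W/m^2K

3.027 W/m^2K


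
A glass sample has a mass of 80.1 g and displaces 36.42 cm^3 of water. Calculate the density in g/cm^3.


Use the definition of density:
  rho = mass / volume
  rho = 80.1 / 36.42 = 2.199 g/cm^3

2.199 g/cm^3


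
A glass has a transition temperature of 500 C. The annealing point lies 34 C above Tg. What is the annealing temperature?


The annealing temperature is Tg plus the offset:
  T_anneal = 500 + 34 = 534 C

534 C


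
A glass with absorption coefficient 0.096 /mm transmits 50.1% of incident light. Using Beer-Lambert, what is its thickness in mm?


Rearrange T = exp(-alpha * thickness):
  thickness = -ln(T) / alpha
  T = 50.1/100 = 0.501
  ln(T) = -0.69115
  -ln(T) = 0.69115
  thickness = 0.69115 / 0.096 = 7.2 mm

7.2 mm


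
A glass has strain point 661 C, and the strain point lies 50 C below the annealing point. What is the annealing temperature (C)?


T_anneal = T_strain + gap:
  T_anneal = 661 + 50 = 711 C

711 C


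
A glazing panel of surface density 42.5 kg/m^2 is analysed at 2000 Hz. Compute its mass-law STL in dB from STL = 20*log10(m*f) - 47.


Mass law: STL = 20 * log10(m * f) - 47
  m * f = 42.5 * 2000 = 85000
  log10(85000) = 4.92942
  STL = 20 * 4.92942 - 47 = 98.5884 - 47 = 51.6 dB

51.6 dB


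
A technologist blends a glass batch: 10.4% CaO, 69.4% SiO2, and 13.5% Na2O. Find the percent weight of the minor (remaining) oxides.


Sum the three major oxides:
  SiO2 + Na2O + CaO = 69.4 + 13.5 + 10.4 = 93.3%
Subtract from 100%:
  Others = 100 - 93.3 = 6.7%

6.7%


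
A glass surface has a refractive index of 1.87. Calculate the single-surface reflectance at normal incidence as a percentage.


Fresnel reflectance at normal incidence:
  R = ((n - 1)/(n + 1))^2
  (n - 1)/(n + 1) = (1.87 - 1)/(1.87 + 1) = 0.303136
  R = 0.303136^2 = 0.0918914
  R(%) = 0.0918914 * 100 = 9.189%

9.189%


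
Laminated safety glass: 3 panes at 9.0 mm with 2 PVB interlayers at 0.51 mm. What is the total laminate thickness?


Total thickness = glass contribution + PVB contribution
  Glass: 3 * 9.0 = 27.0 mm
  PVB: 2 * 0.51 = 1.02 mm
  Total = 27.0 + 1.02 = 28.02 mm

28.02 mm


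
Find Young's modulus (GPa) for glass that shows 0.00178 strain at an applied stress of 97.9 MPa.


Young's modulus: E = stress / strain
  E = 97.9 MPa / 0.00178 = 55000 MPa
Convert to GPa: 55000 / 1000 = 55.0 GPa

55.0 GPa


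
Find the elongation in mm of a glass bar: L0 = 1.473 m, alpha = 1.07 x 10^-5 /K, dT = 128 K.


Thermal expansion formula: dL = alpha * L0 * dT
  dL = (1.07 x 10^-5) * 1.473 * 128 = 0.00201742 m
Convert to mm: 0.00201742 * 1000 = 2.0174 mm

2.0174 mm


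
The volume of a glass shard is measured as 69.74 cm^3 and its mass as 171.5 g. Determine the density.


Use the definition of density:
  rho = mass / volume
  rho = 171.5 / 69.74 = 2.459 g/cm^3

2.459 g/cm^3


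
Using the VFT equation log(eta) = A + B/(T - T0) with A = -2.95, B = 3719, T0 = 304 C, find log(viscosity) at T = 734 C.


VFT equation: log(eta) = A + B / (T - T0)
  T - T0 = 734 - 304 = 430
  B / (T - T0) = 3719 / 430 = 8.649
  log(eta) = -2.95 + 8.649 = 5.699

5.699


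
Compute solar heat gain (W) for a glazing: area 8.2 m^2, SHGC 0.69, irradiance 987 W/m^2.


Solar heat gain: Q = Area * SHGC * Irradiance
  Q = 8.2 * 0.69 * 987 = 5584.4 W

5584.4 W


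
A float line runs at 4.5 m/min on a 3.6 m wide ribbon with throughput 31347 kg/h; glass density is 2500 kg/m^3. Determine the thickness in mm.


Ribbon cross-section from mass balance:
  Volume rate = throughput / density = 31347 / 2500 = 12.5388 m^3/h
  thickness = volume rate / (speed * 60 * width), i.e.
  thickness = throughput / (60 * speed * width * density) * 1000
  thickness = 31347 / (60 * 4.5 * 3.6 * 2500) * 1000 = 12.9 mm

12.9 mm


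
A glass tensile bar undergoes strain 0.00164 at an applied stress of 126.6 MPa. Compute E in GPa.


Young's modulus: E = stress / strain
  E = 126.6 MPa / 0.00164 = 77195.12 MPa
Convert to GPa: 77195.12 / 1000 = 77.2 GPa

77.2 GPa


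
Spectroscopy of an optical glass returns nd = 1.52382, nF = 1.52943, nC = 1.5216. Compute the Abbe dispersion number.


Abbe number formula: Vd = (nd - 1) / (nF - nC)
  nd - 1 = 1.52382 - 1 = 0.52382
  nF - nC = 1.52943 - 1.5216 = 0.00783
  Vd = 0.52382 / 0.00783 = 66.9

66.9


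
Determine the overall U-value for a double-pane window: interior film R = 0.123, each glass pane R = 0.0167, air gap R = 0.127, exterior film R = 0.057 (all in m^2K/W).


Total thermal resistance (series):
  R_total = R_in + R_glass + R_air + R_glass + R_out
  R_total = 0.123 + 0.0167 + 0.127 + 0.0167 + 0.057 = 0.3404 m^2K/W
U-value = 1 / R_total = 1 / 0.3404 = 2.938 W/m^2K

2.938 W/m^2K


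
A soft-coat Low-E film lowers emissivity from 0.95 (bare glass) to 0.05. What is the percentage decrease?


Percentage reduction = (1 - coated/uncoated) * 100
  Ratio = 0.05 / 0.95 = 0.0526
  Reduction = (1 - 0.0526) * 100 = 94.7%

94.7%


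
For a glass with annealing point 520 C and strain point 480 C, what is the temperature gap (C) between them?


Gap = T_anneal - T_strain:
  gap = 520 - 480 = 40 C

40 C


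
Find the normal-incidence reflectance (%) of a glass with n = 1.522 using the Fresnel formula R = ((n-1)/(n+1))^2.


Fresnel reflectance at normal incidence:
  R = ((n - 1)/(n + 1))^2
  (n - 1)/(n + 1) = (1.522 - 1)/(1.522 + 1) = 0.206979
  R = 0.206979^2 = 0.0428403
  R(%) = 0.0428403 * 100 = 4.284%

4.284%


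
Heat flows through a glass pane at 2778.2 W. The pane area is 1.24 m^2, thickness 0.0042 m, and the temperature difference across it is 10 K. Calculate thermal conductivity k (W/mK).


Fourier's law rearranged: k = Q * t / (A * dT)
  Numerator = 2778.2 * 0.0042 = 11.66844
  Denominator = 1.24 * 10 = 12.4
  k = 11.66844 / 12.4 = 0.941 W/mK

0.941 W/mK


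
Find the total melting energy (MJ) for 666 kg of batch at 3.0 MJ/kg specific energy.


Total energy = mass * specific energy
  E = 666 * 3.0 = 1998 MJ

1998 MJ


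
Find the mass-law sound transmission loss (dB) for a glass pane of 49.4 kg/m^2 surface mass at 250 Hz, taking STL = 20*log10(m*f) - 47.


Mass law: STL = 20 * log10(m * f) - 47
  m * f = 49.4 * 250 = 12350
  log10(12350) = 4.09167
  STL = 20 * 4.09167 - 47 = 81.8334 - 47 = 34.8 dB

34.8 dB


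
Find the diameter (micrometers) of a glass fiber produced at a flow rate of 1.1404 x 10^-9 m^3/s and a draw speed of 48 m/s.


Cross-sectional area from continuity:
  A = Q / v = 1.1404 x 10^-9 / 48 = 2.375833 x 10^-11 m^2
Diameter from circular cross-section:
  d = sqrt(4A / pi) * 10^6 (m -> um)
  d = sqrt(4 * 2.375833 x 10^-11 / pi) * 10^6 = 5.5 um

5.5 um


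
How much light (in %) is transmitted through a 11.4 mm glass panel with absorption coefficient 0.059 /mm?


Beer-Lambert law: T = exp(-alpha * thickness)
  exponent = -0.059 * 11.4 = -0.6726
  T = exp(-0.6726) = 0.5104
  Percentage = 0.5104 * 100 = 51.04%

51.04%


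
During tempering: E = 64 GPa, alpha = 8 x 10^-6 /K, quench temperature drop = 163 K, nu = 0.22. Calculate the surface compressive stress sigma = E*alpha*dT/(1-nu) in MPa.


Tempering stress: sigma = E * alpha * dT / (1 - nu)
  E (MPa) = 64 * 1000 = 64000
  Numerator = 64000 * (8 x 10^-6) * 163 = 83.456
  Denominator = 1 - 0.22 = 0.78
  sigma = 83.456 / 0.78 = 107.0 MPa

107.0 MPa


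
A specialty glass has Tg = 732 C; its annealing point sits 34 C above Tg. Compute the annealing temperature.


The annealing temperature is Tg plus the offset:
  T_anneal = 732 + 34 = 766 C

766 C


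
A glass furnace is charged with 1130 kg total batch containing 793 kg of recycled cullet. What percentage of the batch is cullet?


Cullet ratio = (cullet mass / total batch mass) * 100
  Ratio = 793 / 1130 * 100 = 70.18%

70.18%


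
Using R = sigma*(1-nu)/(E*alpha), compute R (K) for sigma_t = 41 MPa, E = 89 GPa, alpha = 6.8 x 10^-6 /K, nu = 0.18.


Thermal shock resistance: R = sigma * (1 - nu) / (E * alpha)
  Numerator = 41 * (1 - 0.18) = 33.62
  Denominator = 89 * 1000 * (6.8 x 10^-6) = 0.6052
  R = 33.62 / 0.6052 = 55.6 K

55.6 K


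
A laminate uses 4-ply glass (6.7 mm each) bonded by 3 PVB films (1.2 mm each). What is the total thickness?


Total thickness = glass contribution + PVB contribution
  Glass: 4 * 6.7 = 26.8 mm
  PVB: 3 * 1.2 = 3.6 mm
  Total = 26.8 + 3.6 = 30.4 mm

30.4 mm


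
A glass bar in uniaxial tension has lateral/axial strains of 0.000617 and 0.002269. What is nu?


Poisson's ratio: nu = lateral strain / axial strain
  nu = 0.000617 / 0.002269 = 0.2719

0.2719


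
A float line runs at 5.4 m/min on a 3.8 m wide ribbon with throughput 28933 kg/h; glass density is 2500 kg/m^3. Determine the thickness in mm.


Ribbon cross-section from mass balance:
  Volume rate = throughput / density = 28933 / 2500 = 11.5732 m^3/h
  thickness = volume rate / (speed * 60 * width), i.e.
  thickness = throughput / (60 * speed * width * density) * 1000
  thickness = 28933 / (60 * 5.4 * 3.8 * 2500) * 1000 = 9.4 mm

9.4 mm


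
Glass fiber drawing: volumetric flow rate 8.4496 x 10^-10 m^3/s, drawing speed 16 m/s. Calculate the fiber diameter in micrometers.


Cross-sectional area from continuity:
  A = Q / v = 8.4496 x 10^-10 / 16 = 5.281 x 10^-11 m^2
Diameter from circular cross-section:
  d = sqrt(4A / pi) * 10^6 (m -> um)
  d = sqrt(4 * 5.281 x 10^-11 / pi) * 10^6 = 8.2 um

8.2 um


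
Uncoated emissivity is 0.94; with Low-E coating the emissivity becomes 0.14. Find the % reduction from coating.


Percentage reduction = (1 - coated/uncoated) * 100
  Ratio = 0.14 / 0.94 = 0.1489
  Reduction = (1 - 0.1489) * 100 = 85.1%

85.1%


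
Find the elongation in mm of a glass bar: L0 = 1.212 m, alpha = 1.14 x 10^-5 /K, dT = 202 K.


Thermal expansion formula: dL = alpha * L0 * dT
  dL = (1.14 x 10^-5) * 1.212 * 202 = 0.00279099 m
Convert to mm: 0.00279099 * 1000 = 2.791 mm

2.791 mm


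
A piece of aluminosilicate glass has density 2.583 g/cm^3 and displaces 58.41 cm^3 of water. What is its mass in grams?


Rearrange rho = m / V:
  m = rho * V
  m = 2.583 * 58.41 = 150.873 g

150.873 g


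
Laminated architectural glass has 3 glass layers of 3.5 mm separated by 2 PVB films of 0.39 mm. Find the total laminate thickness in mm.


Total thickness = glass contribution + PVB contribution
  Glass: 3 * 3.5 = 10.5 mm
  PVB: 2 * 0.39 = 0.78 mm
  Total = 10.5 + 0.78 = 11.28 mm

11.28 mm


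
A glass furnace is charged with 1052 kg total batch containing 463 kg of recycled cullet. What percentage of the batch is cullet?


Cullet ratio = (cullet mass / total batch mass) * 100
  Ratio = 463 / 1052 * 100 = 44.01%

44.01%


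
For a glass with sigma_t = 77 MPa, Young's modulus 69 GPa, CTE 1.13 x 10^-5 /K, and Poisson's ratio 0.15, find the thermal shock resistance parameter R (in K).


Thermal shock resistance: R = sigma * (1 - nu) / (E * alpha)
  Numerator = 77 * (1 - 0.15) = 65.45
  Denominator = 69 * 1000 * (1.13 x 10^-5) = 0.7797
  R = 65.45 / 0.7797 = 83.9 K

83.9 K


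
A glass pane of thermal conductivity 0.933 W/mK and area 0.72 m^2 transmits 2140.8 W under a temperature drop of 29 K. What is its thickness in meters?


Fourier's law: t = k * A * dT / Q
  t = 0.933 * 0.72 * 29 / 2140.8
  t = 19.48104 / 2140.8 = 0.0091 m

0.0091 m


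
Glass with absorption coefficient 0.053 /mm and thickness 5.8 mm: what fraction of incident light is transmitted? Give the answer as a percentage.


Beer-Lambert law: T = exp(-alpha * thickness)
  exponent = -0.053 * 5.8 = -0.3074
  T = exp(-0.3074) = 0.7354
  Percentage = 0.7354 * 100 = 73.54%

73.54%


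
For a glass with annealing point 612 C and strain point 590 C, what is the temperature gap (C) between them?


Gap = T_anneal - T_strain:
  gap = 612 - 590 = 22 C

22 C


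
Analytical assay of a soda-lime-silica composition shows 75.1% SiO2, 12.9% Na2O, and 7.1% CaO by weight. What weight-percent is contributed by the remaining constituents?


Sum the three major oxides:
  SiO2 + Na2O + CaO = 75.1 + 12.9 + 7.1 = 95.1%
Subtract from 100%:
  Others = 100 - 95.1 = 4.9%

4.9%


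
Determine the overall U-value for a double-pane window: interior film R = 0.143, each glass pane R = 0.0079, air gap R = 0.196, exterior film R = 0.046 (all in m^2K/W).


Total thermal resistance (series):
  R_total = R_in + R_glass + R_air + R_glass + R_out
  R_total = 0.143 + 0.0079 + 0.196 + 0.0079 + 0.046 = 0.4008 m^2K/W
U-value = 1 / R_total = 1 / 0.4008 = 2.495 W/m^2K

2.495 W/m^2K


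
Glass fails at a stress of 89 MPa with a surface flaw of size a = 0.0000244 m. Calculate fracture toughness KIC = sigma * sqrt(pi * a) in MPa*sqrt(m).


Fracture toughness: KIC = sigma * sqrt(pi * a)
  pi * a = pi * 0.0000244 = 0.000076655
  sqrt(pi * a) = 0.008755
  KIC = 89 * 0.008755 = 0.779 MPa*sqrt(m)

0.779 MPa*sqrt(m)


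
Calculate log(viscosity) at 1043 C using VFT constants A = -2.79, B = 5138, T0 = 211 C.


VFT equation: log(eta) = A + B / (T - T0)
  T - T0 = 1043 - 211 = 832
  B / (T - T0) = 5138 / 832 = 6.175
  log(eta) = -2.79 + 6.175 = 3.385

3.385


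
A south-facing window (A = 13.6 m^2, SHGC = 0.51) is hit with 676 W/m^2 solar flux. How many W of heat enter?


Solar heat gain: Q = Area * SHGC * Irradiance
  Q = 13.6 * 0.51 * 676 = 4688.7 W

4688.7 W


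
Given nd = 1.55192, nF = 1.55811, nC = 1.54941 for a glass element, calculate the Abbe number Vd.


Abbe number formula: Vd = (nd - 1) / (nF - nC)
  nd - 1 = 1.55192 - 1 = 0.55192
  nF - nC = 1.55811 - 1.54941 = 0.0087
  Vd = 0.55192 / 0.0087 = 63.44

63.44


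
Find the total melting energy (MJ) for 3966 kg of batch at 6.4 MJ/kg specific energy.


Total energy = mass * specific energy
  E = 3966 * 6.4 = 25382.4 MJ

25382.4 MJ


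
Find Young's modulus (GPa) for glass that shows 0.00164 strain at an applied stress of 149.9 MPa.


Young's modulus: E = stress / strain
  E = 149.9 MPa / 0.00164 = 91402.44 MPa
Convert to GPa: 91402.44 / 1000 = 91.4 GPa

91.4 GPa


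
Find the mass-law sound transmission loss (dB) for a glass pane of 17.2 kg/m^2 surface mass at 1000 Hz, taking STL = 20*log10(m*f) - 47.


Mass law: STL = 20 * log10(m * f) - 47
  m * f = 17.2 * 1000 = 17200
  log10(17200) = 4.23553
  STL = 20 * 4.23553 - 47 = 84.7106 - 47 = 37.7 dB

37.7 dB


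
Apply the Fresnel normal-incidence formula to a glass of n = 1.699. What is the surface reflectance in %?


Fresnel reflectance at normal incidence:
  R = ((n - 1)/(n + 1))^2
  (n - 1)/(n + 1) = (1.699 - 1)/(1.699 + 1) = 0.258985
  R = 0.258985^2 = 0.0670732
  R(%) = 0.0670732 * 100 = 6.707%

6.707%


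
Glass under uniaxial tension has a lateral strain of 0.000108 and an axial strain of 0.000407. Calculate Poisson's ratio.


Poisson's ratio: nu = lateral strain / axial strain
  nu = 0.000108 / 0.000407 = 0.2654

0.2654


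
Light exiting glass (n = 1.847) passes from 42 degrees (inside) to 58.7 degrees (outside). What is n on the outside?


Apply Snell's law: n1 * sin(theta1) = n2 * sin(theta2)
  n2 = n1 * sin(theta1) / sin(theta2)
  sin(42) = 0.669131
  sin(58.7) = 0.854459
  n2 = 1.847 * 0.669131 / 0.854459 = 1.4464

1.4464


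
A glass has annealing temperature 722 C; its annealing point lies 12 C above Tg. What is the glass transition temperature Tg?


Rearrange T_anneal = Tg + offset for Tg:
  Tg = T_anneal - offset = 722 - 12 = 710 C

710 C


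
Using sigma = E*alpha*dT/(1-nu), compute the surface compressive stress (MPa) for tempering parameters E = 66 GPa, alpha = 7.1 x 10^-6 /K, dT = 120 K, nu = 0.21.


Tempering stress: sigma = E * alpha * dT / (1 - nu)
  E (MPa) = 66 * 1000 = 66000
  Numerator = 66000 * (7.1 x 10^-6) * 120 = 56.232
  Denominator = 1 - 0.21 = 0.79
  sigma = 56.232 / 0.79 = 71.2 MPa

71.2 MPa


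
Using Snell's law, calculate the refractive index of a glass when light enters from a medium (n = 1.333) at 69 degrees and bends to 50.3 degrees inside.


Apply Snell's law: n1 * sin(theta1) = n2 * sin(theta2)
  n2 = n1 * sin(theta1) / sin(theta2)
  sin(69) = 0.93358
  sin(50.3) = 0.7694
  n2 = 1.333 * 0.93358 / 0.7694 = 1.6174

1.6174


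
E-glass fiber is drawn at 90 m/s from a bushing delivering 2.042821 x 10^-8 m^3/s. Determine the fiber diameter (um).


Cross-sectional area from continuity:
  A = Q / v = 2.042821 x 10^-8 / 90 = 2.269801 x 10^-10 m^2
Diameter from circular cross-section:
  d = sqrt(4A / pi) * 10^6 (m -> um)
  d = sqrt(4 * 2.269801 x 10^-10 / pi) * 10^6 = 17.0 um

17.0 um
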